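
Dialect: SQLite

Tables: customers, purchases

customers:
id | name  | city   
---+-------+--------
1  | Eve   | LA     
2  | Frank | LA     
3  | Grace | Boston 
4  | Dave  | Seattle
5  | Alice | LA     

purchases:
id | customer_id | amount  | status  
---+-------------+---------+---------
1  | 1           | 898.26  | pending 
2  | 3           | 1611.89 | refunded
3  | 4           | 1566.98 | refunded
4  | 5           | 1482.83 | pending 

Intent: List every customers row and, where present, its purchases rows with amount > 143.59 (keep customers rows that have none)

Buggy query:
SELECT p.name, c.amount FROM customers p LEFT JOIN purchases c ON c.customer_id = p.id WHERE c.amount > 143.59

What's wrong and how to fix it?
Bug: A WHERE condition on the right-hand table after LEFT JOIN drops unmatched parents

Fix: Put 'c.amount > 143.59' in the JOIN's ON clause instead of WHERE

Corrected query:
SELECT p.name, c.amount FROM customers p LEFT JOIN purchases c ON c.customer_id = p.id AND c.amount > 143.59

Result:
name  | amount 
------+--------
Eve   | 898.26 
Frank | NULL   
Grace | 1611.89
Dave  | 1566.98
Alice | 1482.83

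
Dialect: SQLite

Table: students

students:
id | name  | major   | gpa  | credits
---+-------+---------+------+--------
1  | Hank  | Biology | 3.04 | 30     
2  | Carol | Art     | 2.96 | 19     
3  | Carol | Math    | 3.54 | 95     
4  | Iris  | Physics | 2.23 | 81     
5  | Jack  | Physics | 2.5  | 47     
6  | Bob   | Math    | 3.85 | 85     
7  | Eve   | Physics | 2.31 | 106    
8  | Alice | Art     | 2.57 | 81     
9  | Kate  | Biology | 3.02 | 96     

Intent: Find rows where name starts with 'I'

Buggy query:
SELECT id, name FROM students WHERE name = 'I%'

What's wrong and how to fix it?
Bug: Wildcards only work with LIKE; '=' treats '%' as a literal character

Fix: Use LIKE for wildcard pattern matching

Corrected query:
SELECT id, name FROM students WHERE name LIKE 'I%'

Result:
id | name
---+-----
4  | Iris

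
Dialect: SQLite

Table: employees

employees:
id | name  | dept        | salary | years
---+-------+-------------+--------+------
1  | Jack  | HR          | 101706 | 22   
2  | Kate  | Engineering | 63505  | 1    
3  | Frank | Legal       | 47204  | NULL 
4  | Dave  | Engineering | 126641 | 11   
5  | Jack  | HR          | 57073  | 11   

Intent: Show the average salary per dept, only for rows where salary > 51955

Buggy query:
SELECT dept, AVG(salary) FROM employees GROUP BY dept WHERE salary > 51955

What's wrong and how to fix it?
Bug: WHERE cannot follow GROUP BY

Fix: Move the WHERE clause before GROUP BY

Corrected query:
SELECT dept, AVG(salary) FROM employees WHERE salary > 51955 GROUP BY dept

Result:
dept        | AVG(salary)
------------+------------
Engineering | 95073      
HR          | 79389.5    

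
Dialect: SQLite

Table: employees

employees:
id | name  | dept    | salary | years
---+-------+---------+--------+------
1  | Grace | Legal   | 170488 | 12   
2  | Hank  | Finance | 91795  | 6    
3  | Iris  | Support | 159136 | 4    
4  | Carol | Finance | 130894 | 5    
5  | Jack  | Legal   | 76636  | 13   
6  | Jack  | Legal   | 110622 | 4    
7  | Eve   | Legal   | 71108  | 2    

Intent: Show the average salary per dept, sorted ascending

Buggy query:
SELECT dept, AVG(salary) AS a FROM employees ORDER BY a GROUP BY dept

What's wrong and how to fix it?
Bug: ORDER BY appears before GROUP BY; SQL clause order requires GROUP BY first

Fix: Move ORDER BY to the end, after GROUP BY

Corrected query:
SELECT dept, AVG(salary) AS a FROM employees GROUP BY dept ORDER BY a

Result:
dept    | a       
--------+---------
Legal   | 107213.5
Finance | 111344.5
Support | 159136  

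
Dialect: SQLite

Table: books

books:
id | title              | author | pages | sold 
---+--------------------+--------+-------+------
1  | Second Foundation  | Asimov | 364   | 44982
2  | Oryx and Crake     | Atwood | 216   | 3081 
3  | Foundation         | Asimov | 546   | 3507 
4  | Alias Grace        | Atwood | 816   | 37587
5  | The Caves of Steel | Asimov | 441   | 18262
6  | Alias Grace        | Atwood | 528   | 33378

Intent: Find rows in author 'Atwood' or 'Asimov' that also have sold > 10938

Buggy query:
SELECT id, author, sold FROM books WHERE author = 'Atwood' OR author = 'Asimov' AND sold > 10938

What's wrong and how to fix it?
Bug: Without parentheses, AND is evaluated before OR, so the sold filter only applies to the 'Asimov' branch

Fix: Add parentheses around the OR so the AND applies to both alternatives

Corrected query:
SELECT id, author, sold FROM books WHERE (author = 'Atwood' OR author = 'Asimov') AND sold > 10938

Result:
id | author | sold 
---+--------+------
1  | Asimov | 44982
4  | Atwood | 37587
5  | Asimov | 18262
6  | Atwood | 33378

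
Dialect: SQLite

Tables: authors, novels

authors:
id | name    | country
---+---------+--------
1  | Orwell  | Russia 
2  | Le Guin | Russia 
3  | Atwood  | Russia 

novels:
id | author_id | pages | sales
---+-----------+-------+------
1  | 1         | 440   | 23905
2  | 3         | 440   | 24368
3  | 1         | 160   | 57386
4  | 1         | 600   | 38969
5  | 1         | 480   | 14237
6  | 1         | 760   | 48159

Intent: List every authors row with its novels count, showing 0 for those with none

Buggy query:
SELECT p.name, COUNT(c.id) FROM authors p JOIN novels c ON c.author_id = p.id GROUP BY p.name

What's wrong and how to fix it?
Bug: INNER JOIN drops authors rows that have no matching novels rows

Fix: Use LEFT JOIN so parents without children still appear (COUNT(c.id) gives 0)

Corrected query:
SELECT p.name, COUNT(c.id) FROM authors p LEFT JOIN novels c ON c.author_id = p.id GROUP BY p.name

Result:
name    | COUNT(c.id)
--------+------------
Atwood  | 1          
Le Guin | 0          
Orwell  | 5          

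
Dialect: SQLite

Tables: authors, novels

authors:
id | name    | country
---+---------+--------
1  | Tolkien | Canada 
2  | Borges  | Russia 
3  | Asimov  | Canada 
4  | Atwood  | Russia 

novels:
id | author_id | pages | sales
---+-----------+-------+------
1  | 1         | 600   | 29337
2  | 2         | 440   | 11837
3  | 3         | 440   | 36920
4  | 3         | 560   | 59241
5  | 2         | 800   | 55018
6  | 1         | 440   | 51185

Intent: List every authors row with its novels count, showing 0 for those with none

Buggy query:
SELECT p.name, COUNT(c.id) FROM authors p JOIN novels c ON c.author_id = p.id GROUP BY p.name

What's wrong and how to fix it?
Bug: INNER JOIN drops authors rows that have no matching novels rows

Fix: Use LEFT JOIN so parents without children still appear (COUNT(c.id) gives 0)

Corrected query:
SELECT p.name, COUNT(c.id) FROM authors p LEFT JOIN novels c ON c.author_id = p.id GROUP BY p.name

Result:
name    | COUNT(c.id)
--------+------------
Asimov  | 2          
Atwood  | 0          
Borges  | 2          
Tolkien | 2          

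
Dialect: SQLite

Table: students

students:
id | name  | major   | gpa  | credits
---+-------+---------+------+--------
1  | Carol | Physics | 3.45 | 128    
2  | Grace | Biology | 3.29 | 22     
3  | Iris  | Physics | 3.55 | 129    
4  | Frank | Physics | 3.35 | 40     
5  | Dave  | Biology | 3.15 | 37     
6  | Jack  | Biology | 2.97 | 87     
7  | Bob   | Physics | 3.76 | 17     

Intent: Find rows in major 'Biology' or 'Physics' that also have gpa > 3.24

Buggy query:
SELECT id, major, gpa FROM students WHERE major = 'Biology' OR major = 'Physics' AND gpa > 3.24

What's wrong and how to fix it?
Bug: AND binds tighter than OR, so this parses as major = 'Biology' OR (major = 'Physics' AND gpa > 3.24)

Fix: Group the OR with parentheses (or use IN), then AND the threshold

Corrected query:
SELECT id, major, gpa FROM students WHERE (major = 'Biology' OR major = 'Physics') AND gpa > 3.24

Result:
id | major   | gpa 
---+---------+-----
1  | Physics | 3.45
2  | Biology | 3.29
3  | Physics | 3.55
4  | Physics | 3.35
7  | Physics | 3.76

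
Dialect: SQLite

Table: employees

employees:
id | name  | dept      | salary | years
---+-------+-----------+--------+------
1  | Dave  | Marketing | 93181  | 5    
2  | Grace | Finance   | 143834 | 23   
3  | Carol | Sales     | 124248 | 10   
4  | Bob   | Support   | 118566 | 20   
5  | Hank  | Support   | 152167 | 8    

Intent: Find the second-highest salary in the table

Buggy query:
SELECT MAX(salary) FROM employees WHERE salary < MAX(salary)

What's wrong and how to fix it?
Bug: The inner MAX is an aggregate inside WHERE, which is not allowed

Fix: Put the inner MAX in a scalar subquery

Corrected query:
SELECT MAX(salary) FROM employees WHERE salary < (SELECT MAX(salary) FROM employees)

Result:
MAX(salary)
-----------
143834     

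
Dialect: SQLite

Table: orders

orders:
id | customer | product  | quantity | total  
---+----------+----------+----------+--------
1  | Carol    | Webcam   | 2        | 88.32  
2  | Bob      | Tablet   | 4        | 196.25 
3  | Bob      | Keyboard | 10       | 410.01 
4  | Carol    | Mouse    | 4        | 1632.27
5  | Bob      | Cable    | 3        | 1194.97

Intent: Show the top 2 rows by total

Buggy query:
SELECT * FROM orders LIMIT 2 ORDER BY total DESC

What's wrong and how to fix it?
Bug: LIMIT must come after ORDER BY

Fix: Sort with ORDER BY, then apply LIMIT

Corrected query:
SELECT * FROM orders ORDER BY total DESC LIMIT 2

Result:
id | customer | product | quantity | total  
---+----------+---------+----------+--------
4  | Carol    | Mouse   | 4        | 1632.27
5  | Bob      | Cable   | 3        | 1194.97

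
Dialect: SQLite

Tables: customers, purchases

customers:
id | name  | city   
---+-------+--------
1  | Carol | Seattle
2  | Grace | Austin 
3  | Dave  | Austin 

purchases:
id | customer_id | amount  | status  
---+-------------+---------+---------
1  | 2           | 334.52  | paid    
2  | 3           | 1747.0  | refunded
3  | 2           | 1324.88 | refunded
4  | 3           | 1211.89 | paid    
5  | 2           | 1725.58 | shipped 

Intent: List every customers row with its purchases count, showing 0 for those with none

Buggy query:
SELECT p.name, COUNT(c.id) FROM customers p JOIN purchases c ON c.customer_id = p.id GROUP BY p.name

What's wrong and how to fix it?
Bug: INNER JOIN drops customers rows that have no matching purchases rows

Fix: Use LEFT JOIN so parents without children still appear (COUNT(c.id) gives 0)

Corrected query:
SELECT p.name, COUNT(c.id) FROM customers p LEFT JOIN purchases c ON c.customer_id = p.id GROUP BY p.name

Result:
name  | COUNT(c.id)
------+------------
Carol | 0          
Dave  | 2          
Grace | 3          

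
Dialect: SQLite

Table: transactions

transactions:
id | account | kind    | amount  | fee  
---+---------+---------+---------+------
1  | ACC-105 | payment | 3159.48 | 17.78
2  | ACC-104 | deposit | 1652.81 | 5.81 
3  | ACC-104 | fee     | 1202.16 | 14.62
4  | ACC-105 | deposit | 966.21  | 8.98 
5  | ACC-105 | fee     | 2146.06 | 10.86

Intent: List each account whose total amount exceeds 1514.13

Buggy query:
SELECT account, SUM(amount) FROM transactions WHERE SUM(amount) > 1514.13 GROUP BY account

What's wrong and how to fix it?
Bug: WHERE runs before GROUP BY, so aggregates aren't available there

Fix: Use HAVING (which filters groups after aggregation) instead of WHERE

Corrected query:
SELECT account, SUM(amount) FROM transactions GROUP BY account HAVING SUM(amount) > 1514.13

Result:
account | SUM(amount)
--------+------------
ACC-104 | 2854.97    
ACC-105 | 6271.75    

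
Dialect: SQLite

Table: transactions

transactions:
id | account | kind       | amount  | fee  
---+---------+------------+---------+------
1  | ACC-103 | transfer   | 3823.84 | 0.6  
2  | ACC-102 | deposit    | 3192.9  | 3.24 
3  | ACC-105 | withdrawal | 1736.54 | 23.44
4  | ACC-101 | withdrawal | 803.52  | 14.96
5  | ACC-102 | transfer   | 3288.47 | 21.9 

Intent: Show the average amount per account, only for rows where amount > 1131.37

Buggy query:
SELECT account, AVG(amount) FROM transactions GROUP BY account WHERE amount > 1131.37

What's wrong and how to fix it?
Bug: WHERE cannot follow GROUP BY

Fix: Place WHERE between FROM and GROUP BY

Corrected query:
SELECT account, AVG(amount) FROM transactions WHERE amount > 1131.37 GROUP BY account

Result:
account | AVG(amount)
--------+------------
ACC-102 | 3240.685   
ACC-103 | 3823.84    
ACC-105 | 1736.54    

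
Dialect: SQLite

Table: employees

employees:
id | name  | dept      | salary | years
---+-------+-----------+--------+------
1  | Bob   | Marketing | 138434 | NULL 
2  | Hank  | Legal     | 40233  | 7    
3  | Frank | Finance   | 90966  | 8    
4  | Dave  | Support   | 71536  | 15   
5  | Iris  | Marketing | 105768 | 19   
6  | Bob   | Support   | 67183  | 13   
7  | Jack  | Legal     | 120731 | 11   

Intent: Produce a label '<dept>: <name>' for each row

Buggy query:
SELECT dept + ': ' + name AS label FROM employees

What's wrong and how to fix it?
Bug: SQLite uses || for string concatenation; + coerces text to numbers (yielding 0)

Fix: Use the || operator for string concatenation

Corrected query:
SELECT dept || ': ' || name AS label FROM employees

Result:
label          
---------------
Marketing: Bob 
Legal: Hank    
Finance: Frank 
Support: Dave  
Marketing: Iris
Support: Bob   
Legal: Jack    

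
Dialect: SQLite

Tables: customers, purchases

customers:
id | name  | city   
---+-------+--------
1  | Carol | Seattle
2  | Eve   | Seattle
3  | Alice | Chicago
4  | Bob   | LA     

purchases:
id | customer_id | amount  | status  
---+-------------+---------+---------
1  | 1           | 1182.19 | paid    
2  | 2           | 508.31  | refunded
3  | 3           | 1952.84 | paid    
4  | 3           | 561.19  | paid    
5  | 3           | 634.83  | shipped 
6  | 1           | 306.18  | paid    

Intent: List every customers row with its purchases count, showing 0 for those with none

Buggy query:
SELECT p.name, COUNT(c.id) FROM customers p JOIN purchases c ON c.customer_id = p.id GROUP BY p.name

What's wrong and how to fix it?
Bug: INNER JOIN drops customers rows that have no matching purchases rows

Fix: Switch to LEFT JOIN to retain unmatched parent rows

Corrected query:
SELECT p.name, COUNT(c.id) FROM customers p LEFT JOIN purchases c ON c.customer_id = p.id GROUP BY p.name

Result:
name  | COUNT(c.id)
------+------------
Alice | 3          
Bob   | 0          
Carol | 2          
Eve   | 1          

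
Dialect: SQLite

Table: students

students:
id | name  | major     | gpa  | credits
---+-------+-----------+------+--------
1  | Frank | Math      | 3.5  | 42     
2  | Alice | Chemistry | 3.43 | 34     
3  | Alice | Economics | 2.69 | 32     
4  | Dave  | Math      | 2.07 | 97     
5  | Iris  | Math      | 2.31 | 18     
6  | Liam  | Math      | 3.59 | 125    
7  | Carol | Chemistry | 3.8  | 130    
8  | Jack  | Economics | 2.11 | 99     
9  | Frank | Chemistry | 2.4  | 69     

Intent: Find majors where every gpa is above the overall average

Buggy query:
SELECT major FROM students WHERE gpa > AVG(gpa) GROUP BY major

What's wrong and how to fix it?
Bug: AVG() is an aggregate; it can't sit directly in WHERE

Fix: Compute the overall average in a scalar subquery and compare each group's MIN against it in HAVING

Corrected query:
SELECT major FROM students GROUP BY major HAVING MIN(gpa) > (SELECT AVG(gpa) FROM students)

Result:
(no rows)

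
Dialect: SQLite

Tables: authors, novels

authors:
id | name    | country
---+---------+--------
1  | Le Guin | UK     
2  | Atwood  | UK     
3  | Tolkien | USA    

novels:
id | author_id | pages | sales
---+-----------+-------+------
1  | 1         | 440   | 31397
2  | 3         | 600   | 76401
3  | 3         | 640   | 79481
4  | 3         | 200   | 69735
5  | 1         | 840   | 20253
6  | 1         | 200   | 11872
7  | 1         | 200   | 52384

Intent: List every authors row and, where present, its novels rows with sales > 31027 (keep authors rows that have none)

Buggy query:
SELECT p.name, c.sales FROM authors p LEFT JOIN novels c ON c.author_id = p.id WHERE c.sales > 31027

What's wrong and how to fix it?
Bug: Filtering c.sales in WHERE discards the NULL rows produced by LEFT JOIN, turning it into an inner join

Fix: Put 'c.sales > 31027' in the JOIN's ON clause instead of WHERE

Corrected query:
SELECT p.name, c.sales FROM authors p LEFT JOIN novels c ON c.author_id = p.id AND c.sales > 31027

Result:
name    | sales
--------+------
Le Guin | 31397
Le Guin | 52384
Atwood  | NULL 
Tolkien | 69735
Tolkien | 76401
Tolkien | 79481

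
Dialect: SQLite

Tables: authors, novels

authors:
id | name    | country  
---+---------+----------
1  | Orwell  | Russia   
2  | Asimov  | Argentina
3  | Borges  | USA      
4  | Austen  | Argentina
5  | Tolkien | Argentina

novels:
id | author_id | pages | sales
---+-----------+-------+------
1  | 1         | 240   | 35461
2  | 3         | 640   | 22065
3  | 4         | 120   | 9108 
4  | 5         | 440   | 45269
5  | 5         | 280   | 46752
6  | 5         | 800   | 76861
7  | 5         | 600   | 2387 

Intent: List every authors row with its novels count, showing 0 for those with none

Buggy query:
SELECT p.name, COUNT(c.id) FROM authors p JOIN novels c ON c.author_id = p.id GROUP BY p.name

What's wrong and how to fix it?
Bug: An inner join excludes parents with zero children

Fix: Use LEFT JOIN so parents without children still appear (COUNT(c.id) gives 0)

Corrected query:
SELECT p.name, COUNT(c.id) FROM authors p LEFT JOIN novels c ON c.author_id = p.id GROUP BY p.name

Result:
name    | COUNT(c.id)
--------+------------
Asimov  | 0          
Austen  | 1          
Borges  | 1          
Orwell  | 1          
Tolkien | 4          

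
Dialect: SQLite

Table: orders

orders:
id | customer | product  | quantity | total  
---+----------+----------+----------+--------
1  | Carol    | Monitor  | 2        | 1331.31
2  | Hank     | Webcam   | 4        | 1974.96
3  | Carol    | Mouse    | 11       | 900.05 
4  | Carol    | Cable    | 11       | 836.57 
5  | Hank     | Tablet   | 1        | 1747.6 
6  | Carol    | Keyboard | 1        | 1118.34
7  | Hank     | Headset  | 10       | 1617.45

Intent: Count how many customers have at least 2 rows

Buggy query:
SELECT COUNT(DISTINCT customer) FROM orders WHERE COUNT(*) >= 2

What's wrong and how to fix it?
Bug: WHERE filters individual rows, not groups, so a group-level COUNT is invalid there

Fix: Use a subquery that GROUPs and filters with HAVING, then count its rows

Corrected query:
SELECT COUNT(*) FROM (SELECT customer FROM orders GROUP BY customer HAVING COUNT(*) >= 2)

Result:
COUNT(*)
--------
2       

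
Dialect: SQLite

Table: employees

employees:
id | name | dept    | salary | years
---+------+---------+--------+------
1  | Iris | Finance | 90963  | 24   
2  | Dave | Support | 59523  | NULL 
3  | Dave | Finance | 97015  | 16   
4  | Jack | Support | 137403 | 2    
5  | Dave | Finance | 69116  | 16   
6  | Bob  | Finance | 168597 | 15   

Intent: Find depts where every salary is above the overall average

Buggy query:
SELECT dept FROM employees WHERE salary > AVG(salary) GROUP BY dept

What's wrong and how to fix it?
Bug: AVG() is an aggregate; it can't sit directly in WHERE

Fix: Use a subquery for AVG and a HAVING MIN(...) filter so the condition holds for every row in the group

Corrected query:
SELECT dept FROM employees GROUP BY dept HAVING MIN(salary) > (SELECT AVG(salary) FROM employees)

Result:
(no rows)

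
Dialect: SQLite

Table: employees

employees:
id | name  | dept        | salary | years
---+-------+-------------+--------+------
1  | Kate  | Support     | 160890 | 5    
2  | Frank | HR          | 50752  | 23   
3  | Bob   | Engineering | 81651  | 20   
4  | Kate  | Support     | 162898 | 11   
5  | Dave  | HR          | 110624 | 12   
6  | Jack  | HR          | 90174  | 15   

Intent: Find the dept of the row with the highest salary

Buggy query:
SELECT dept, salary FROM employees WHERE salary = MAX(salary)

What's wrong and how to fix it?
Bug: MAX(salary) is an aggregate and cannot be used directly in WHERE

Fix: Wrap MAX in a scalar subquery so WHERE compares against a single value

Corrected query:
SELECT dept, salary FROM employees WHERE salary = (SELECT MAX(salary) FROM employees)

Result:
dept    | salary
--------+-------
Support | 162898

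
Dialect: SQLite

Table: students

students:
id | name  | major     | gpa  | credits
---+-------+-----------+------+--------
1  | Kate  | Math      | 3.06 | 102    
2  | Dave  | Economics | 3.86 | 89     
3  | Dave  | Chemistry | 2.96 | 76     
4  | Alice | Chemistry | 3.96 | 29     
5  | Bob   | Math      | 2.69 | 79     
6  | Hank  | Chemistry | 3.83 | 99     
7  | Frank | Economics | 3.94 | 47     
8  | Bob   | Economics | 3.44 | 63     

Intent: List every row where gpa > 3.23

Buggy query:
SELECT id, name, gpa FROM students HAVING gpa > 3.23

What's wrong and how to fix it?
Bug: This is a non-aggregate query (no GROUP BY, no aggregates), so in SQLite the HAVING clause is invalid here; a row-level condition belongs in WHERE

Fix: Use WHERE for row-level filtering

Corrected query:
SELECT id, name, gpa FROM students WHERE gpa > 3.23

Result:
id | name  | gpa 
---+-------+-----
2  | Dave  | 3.86
4  | Alice | 3.96
6  | Hank  | 3.83
7  | Frank | 3.94
8  | Bob   | 3.44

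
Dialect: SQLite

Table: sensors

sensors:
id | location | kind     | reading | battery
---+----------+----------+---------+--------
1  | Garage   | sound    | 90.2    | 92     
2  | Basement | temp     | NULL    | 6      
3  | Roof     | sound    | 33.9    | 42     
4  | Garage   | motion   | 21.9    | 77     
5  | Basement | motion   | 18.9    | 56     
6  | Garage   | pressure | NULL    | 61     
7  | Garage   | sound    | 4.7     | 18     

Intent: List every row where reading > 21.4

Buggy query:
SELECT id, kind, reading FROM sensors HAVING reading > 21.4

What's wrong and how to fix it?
Bug: HAVING filters the output of aggregation, but this query has no GROUP BY and no aggregate functions, so SQLite rejects it (HAVING clause on a non-aggregate query); the condition here is per row

Fix: Use WHERE for row-level filtering

Corrected query:
SELECT id, kind, reading FROM sensors WHERE reading > 21.4

Result:
id | kind   | reading
---+--------+--------
1  | sound  | 90.2   
3  | sound  | 33.9   
4  | motion | 21.9   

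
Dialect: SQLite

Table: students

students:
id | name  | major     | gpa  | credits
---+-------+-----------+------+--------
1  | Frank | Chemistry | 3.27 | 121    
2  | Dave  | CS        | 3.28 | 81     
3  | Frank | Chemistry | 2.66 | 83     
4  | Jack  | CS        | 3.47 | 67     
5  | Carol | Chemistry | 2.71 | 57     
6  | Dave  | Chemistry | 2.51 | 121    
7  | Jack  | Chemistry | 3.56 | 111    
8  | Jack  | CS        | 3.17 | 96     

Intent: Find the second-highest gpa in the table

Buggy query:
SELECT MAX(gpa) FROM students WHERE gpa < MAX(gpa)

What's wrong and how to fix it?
Bug: The inner MAX is an aggregate inside WHERE, which is not allowed

Fix: Compute the overall MAX in a subquery, then take MAX of rows below it

Corrected query:
SELECT MAX(gpa) FROM students WHERE gpa < (SELECT MAX(gpa) FROM students)

Result:
MAX(gpa)
--------
3.47    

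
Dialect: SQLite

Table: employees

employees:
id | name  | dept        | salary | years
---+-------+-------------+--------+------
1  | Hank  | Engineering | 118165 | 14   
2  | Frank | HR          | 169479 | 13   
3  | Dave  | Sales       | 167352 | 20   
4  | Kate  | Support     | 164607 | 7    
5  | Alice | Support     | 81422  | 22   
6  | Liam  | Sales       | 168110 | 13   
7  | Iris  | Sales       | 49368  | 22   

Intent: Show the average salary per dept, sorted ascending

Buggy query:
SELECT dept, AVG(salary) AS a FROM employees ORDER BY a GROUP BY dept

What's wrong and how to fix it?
Bug: ORDER BY appears before GROUP BY; SQL clause order requires GROUP BY first

Fix: Move ORDER BY to the end, after GROUP BY

Corrected query:
SELECT dept, AVG(salary) AS a FROM employees GROUP BY dept ORDER BY a

Result:
dept        | a            
------------+--------------
Engineering | 118165       
Support     | 123014.5     
Sales       | 128276.666667
HR          | 169479       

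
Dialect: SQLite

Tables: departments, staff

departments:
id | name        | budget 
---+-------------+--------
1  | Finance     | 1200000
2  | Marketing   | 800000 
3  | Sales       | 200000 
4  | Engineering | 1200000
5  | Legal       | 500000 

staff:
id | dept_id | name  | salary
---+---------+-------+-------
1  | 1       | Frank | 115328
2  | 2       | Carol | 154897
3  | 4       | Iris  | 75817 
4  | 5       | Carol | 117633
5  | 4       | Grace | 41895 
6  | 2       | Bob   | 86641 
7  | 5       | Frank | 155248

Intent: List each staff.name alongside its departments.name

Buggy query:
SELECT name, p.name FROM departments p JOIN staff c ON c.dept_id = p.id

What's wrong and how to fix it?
Bug: Both tables have a 'name' column; the unqualified reference is ambiguous

Fix: Qualify the column with its table alias (c.name)

Corrected query:
SELECT c.name, p.name FROM departments p JOIN staff c ON c.dept_id = p.id

Result:
name  | name       
------+------------
Frank | Finance    
Carol | Marketing  
Iris  | Engineering
Carol | Legal      
Grace | Engineering
Bob   | Marketing  
Frank | Legal      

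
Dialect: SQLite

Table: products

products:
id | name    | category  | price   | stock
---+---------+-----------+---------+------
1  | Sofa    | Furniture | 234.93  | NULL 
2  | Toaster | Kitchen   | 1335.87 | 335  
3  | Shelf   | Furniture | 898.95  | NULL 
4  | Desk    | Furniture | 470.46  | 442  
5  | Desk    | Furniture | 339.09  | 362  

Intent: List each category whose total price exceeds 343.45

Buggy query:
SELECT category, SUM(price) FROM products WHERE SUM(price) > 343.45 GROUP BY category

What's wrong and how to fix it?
Bug: WHERE runs before GROUP BY, so aggregates aren't available there

Fix: Move the aggregate condition to a HAVING clause

Corrected query:
SELECT category, SUM(price) FROM products GROUP BY category HAVING SUM(price) > 343.45

Result:
category  | SUM(price)
----------+-----------
Furniture | 1943.43   
Kitchen   | 1335.87   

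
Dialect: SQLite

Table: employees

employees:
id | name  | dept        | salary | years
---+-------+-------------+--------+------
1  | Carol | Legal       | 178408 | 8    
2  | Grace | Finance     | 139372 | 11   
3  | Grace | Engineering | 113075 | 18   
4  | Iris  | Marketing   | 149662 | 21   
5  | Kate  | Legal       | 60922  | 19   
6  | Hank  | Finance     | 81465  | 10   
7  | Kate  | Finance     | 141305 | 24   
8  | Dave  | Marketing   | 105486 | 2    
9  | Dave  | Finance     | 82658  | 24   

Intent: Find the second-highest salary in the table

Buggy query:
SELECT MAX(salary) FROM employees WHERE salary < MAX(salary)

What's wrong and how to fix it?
Bug: The inner MAX is an aggregate inside WHERE, which is not allowed

Fix: Compute the overall MAX in a subquery, then take MAX of rows below it

Corrected query:
SELECT MAX(salary) FROM employees WHERE salary < (SELECT MAX(salary) FROM employees)

Result:
MAX(salary)
-----------
149662     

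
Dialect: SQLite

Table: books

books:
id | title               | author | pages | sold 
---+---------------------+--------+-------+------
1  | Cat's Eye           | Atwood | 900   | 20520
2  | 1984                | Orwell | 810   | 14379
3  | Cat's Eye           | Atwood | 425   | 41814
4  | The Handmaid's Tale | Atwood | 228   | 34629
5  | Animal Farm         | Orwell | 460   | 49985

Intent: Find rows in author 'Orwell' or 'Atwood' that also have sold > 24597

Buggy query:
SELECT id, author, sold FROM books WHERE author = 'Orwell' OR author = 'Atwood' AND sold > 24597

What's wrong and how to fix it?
Bug: Without parentheses, AND is evaluated before OR, so the sold filter only applies to the 'Atwood' branch

Fix: Group the OR with parentheses (or use IN), then AND the threshold

Corrected query:
SELECT id, author, sold FROM books WHERE (author = 'Orwell' OR author = 'Atwood') AND sold > 24597

Result:
id | author | sold 
---+--------+------
3  | Atwood | 41814
4  | Atwood | 34629
5  | Orwell | 49985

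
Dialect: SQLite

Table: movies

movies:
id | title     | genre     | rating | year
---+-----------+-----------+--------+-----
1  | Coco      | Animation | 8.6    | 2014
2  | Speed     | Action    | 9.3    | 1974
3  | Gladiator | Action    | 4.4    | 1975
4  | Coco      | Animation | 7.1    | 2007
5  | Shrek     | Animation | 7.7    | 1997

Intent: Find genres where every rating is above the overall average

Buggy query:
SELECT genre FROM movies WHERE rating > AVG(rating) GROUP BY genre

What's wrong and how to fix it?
Bug: WHERE evaluates per row before aggregation, so AVG() is unavailable

Fix: Use a subquery for AVG and a HAVING MIN(...) filter so the condition holds for every row in the group

Corrected query:
SELECT genre FROM movies GROUP BY genre HAVING MIN(rating) > (SELECT AVG(rating) FROM movies)

Result:
(no rows)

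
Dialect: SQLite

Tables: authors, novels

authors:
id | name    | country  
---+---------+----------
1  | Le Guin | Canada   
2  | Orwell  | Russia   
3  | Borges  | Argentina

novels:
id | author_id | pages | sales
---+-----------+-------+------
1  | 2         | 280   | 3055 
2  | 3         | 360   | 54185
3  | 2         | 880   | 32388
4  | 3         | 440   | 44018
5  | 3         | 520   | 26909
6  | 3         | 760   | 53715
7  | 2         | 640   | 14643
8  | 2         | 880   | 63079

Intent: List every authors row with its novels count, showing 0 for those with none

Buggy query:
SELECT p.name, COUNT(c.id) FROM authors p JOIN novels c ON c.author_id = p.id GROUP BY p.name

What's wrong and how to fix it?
Bug: INNER JOIN drops authors rows that have no matching novels rows

Fix: Switch to LEFT JOIN to retain unmatched parent rows

Corrected query:
SELECT p.name, COUNT(c.id) FROM authors p LEFT JOIN novels c ON c.author_id = p.id GROUP BY p.name

Result:
name    | COUNT(c.id)
--------+------------
Borges  | 4          
Le Guin | 0          
Orwell  | 4          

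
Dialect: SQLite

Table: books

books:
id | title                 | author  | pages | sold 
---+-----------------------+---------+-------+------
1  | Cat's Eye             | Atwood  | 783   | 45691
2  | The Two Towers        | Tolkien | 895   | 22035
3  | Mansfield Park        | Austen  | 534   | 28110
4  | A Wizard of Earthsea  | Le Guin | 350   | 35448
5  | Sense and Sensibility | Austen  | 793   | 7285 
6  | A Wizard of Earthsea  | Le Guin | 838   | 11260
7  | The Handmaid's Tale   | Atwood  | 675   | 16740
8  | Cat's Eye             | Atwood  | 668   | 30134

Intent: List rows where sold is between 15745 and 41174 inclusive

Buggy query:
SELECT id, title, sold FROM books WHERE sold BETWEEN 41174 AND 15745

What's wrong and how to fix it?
Bug: The bounds are reversed; BETWEEN a AND b requires a <= b to match anything

Fix: Swap the bounds so the smaller value comes first

Corrected query:
SELECT id, title, sold FROM books WHERE sold BETWEEN 15745 AND 41174

Result:
id | title                | sold 
---+----------------------+------
2  | The Two Towers       | 22035
3  | Mansfield Park       | 28110
4  | A Wizard of Earthsea | 35448
7  | The Handmaid's Tale  | 16740
8  | Cat's Eye            | 30134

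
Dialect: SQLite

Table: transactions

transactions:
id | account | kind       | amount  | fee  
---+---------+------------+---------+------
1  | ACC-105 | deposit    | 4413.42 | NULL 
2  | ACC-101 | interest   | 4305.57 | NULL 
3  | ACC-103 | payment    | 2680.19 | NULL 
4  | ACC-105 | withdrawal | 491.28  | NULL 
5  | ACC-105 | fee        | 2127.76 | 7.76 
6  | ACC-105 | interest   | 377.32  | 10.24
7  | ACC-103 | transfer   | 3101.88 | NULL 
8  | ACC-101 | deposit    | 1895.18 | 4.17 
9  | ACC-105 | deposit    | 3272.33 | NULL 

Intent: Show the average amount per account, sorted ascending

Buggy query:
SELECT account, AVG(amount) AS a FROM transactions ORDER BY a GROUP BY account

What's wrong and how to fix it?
Bug: ORDER BY appears before GROUP BY; SQL clause order requires GROUP BY first

Fix: Reorder: SELECT … FROM … GROUP BY … ORDER BY …

Corrected query:
SELECT account, AVG(amount) AS a FROM transactions GROUP BY account ORDER BY a

Result:
account | a       
--------+---------
ACC-105 | 2136.422
ACC-103 | 2891.035
ACC-101 | 3100.375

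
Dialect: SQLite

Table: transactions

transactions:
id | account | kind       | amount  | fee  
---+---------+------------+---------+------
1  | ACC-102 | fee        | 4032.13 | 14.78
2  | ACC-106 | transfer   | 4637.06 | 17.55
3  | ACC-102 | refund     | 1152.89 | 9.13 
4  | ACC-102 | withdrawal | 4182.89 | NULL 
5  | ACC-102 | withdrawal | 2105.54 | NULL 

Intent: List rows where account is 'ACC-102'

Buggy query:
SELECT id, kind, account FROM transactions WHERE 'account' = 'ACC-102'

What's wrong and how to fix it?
Bug: Single quotes denote string literals in SQL; the column name is being compared as a constant string

Fix: Remove the quotes around the column name (or use double quotes for an identifier)

Corrected query:
SELECT id, kind, account FROM transactions WHERE account = 'ACC-102'

Result:
id | kind       | account
---+------------+--------
1  | fee        | ACC-102
3  | refund     | ACC-102
4  | withdrawal | ACC-102
5  | withdrawal | ACC-102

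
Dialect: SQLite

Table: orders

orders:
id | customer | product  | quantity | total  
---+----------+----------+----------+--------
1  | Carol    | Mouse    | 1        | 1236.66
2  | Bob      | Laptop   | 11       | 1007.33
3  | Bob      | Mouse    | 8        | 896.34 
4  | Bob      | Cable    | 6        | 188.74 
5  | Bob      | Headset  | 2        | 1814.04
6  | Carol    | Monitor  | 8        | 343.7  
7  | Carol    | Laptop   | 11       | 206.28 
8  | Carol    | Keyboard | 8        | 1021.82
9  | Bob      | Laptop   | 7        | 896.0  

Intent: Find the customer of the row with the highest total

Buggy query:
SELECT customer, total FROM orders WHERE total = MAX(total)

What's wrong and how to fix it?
Bug: WHERE is evaluated per row; an aggregate over the whole table isn't defined there

Fix: Use a subquery: WHERE total = (SELECT MAX(total) FROM orders)

Corrected query:
SELECT customer, total FROM orders WHERE total = (SELECT MAX(total) FROM orders)

Result:
customer | total  
---------+--------
Bob      | 1814.04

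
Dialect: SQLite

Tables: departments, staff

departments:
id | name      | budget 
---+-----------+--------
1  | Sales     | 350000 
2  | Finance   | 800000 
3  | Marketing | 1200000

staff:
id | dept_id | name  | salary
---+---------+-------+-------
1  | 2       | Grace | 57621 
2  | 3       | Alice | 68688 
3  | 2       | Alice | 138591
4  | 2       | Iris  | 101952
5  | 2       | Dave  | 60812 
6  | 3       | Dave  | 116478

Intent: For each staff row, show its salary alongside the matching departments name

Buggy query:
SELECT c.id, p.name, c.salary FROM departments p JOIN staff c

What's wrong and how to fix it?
Bug: Missing join condition: each staff row is matched to all departments rows instead of just its own

Fix: Add ON c.dept_id = p.id to the JOIN

Corrected query:
SELECT c.id, p.name, c.salary FROM departments p JOIN staff c ON c.dept_id = p.id

Result:
id | name      | salary
---+-----------+-------
1  | Finance   | 57621 
2  | Marketing | 68688 
3  | Finance   | 138591
4  | Finance   | 101952
5  | Finance   | 60812 
6  | Marketing | 116478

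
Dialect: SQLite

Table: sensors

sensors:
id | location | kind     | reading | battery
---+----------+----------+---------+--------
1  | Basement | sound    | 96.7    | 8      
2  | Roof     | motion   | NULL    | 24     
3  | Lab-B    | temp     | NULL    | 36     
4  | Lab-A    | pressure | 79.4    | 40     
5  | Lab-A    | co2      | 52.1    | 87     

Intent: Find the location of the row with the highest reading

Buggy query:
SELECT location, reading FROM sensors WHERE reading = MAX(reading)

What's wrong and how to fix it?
Bug: WHERE is evaluated per row; an aggregate over the whole table isn't defined there

Fix: Use a subquery: WHERE reading = (SELECT MAX(reading) FROM sensors)

Corrected query:
SELECT location, reading FROM sensors WHERE reading = (SELECT MAX(reading) FROM sensors)

Result:
location | reading
---------+--------
Basement | 96.7   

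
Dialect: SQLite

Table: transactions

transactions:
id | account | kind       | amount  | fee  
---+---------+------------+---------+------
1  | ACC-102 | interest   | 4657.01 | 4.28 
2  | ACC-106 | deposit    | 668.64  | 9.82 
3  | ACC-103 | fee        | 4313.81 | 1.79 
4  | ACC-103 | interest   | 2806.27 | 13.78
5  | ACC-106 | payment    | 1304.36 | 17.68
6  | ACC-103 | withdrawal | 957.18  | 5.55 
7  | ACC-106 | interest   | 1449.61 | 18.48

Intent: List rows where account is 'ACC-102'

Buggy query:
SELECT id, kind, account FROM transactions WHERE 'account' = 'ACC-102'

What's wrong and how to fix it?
Bug: 'account' in single quotes is a string literal, not the column; the comparison is literal-vs-literal and never true

Fix: Remove the quotes around the column name (or use double quotes for an identifier)

Corrected query:
SELECT id, kind, account FROM transactions WHERE account = 'ACC-102'

Result:
id | kind     | account
---+----------+--------
1  | interest | ACC-102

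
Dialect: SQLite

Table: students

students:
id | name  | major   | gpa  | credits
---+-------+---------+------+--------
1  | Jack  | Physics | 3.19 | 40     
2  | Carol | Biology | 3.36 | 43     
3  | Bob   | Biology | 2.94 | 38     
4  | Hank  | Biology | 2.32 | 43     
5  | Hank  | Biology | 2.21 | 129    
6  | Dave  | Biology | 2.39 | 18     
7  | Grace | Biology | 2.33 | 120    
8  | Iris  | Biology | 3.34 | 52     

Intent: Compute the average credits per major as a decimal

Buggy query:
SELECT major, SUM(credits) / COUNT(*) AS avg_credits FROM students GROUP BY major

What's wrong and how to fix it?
Bug: SUM(credits) and COUNT(*) are both integers; the division truncates the fractional part

Fix: Cast one side to REAL so the division keeps the fractional part

Corrected query:
SELECT major, SUM(credits) * 1.0 / COUNT(*) AS avg_credits FROM students GROUP BY major

Result:
major   | avg_credits
--------+------------
Biology | 63.285714  
Physics | 40         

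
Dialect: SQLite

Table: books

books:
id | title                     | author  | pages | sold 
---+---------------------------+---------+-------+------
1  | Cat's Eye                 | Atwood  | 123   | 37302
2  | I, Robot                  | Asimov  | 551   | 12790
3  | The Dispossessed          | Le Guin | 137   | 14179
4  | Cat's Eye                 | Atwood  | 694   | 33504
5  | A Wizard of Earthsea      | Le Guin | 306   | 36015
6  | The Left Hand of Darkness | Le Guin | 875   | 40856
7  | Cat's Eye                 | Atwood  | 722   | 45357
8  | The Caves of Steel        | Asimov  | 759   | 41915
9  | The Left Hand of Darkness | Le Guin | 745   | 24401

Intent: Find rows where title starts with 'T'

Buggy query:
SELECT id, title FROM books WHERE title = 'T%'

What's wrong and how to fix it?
Bug: Wildcards only work with LIKE; '=' treats '%' as a literal character

Fix: Use LIKE for wildcard pattern matching

Corrected query:
SELECT id, title FROM books WHERE title LIKE 'T%'

Result:
id | title                    
---+--------------------------
3  | The Dispossessed         
6  | The Left Hand of Darkness
8  | The Caves of Steel       
9  | The Left Hand of Darkness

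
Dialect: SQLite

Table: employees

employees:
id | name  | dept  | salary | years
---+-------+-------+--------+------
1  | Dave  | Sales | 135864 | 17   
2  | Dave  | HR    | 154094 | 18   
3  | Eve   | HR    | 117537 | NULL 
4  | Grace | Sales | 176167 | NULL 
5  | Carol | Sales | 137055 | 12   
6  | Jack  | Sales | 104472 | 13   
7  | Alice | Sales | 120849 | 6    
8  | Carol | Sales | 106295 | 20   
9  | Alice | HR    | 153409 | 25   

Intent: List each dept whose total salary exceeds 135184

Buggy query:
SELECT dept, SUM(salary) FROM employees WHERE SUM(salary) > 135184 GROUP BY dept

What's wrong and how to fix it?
Bug: WHERE runs before GROUP BY, so aggregates aren't available there

Fix: Use HAVING (which filters groups after aggregation) instead of WHERE

Corrected query:
SELECT dept, SUM(salary) FROM employees GROUP BY dept HAVING SUM(salary) > 135184

Result:
dept  | SUM(salary)
------+------------
HR    | 425040     
Sales | 780702     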